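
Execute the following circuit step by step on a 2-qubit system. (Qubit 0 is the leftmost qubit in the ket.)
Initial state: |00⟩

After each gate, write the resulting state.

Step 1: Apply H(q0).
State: 1/√2|00⟩ + 1/√2|10⟩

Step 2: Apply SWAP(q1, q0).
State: 1/√2|00⟩ + 1/√2|01⟩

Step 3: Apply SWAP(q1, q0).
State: 1/√2|00⟩ + 1/√2|10⟩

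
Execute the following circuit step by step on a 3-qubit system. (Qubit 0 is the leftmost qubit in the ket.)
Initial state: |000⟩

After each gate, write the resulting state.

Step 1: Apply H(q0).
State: 1/√2|000⟩ + 1/√2|100⟩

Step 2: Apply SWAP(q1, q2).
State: 1/√2|000⟩ + 1/√2|100⟩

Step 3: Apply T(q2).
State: 1/√2|000⟩ + 1/√2|100⟩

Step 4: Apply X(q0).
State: 1/√2|000⟩ + 1/√2|100⟩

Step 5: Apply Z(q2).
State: 1/√2|000⟩ + 1/√2|100⟩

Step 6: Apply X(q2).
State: 1/√2|001⟩ + 1/√2|101⟩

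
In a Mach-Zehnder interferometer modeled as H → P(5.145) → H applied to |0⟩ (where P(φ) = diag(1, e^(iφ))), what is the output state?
(0.7096 - 0.4539i)|0⟩ + (0.2904 + 0.4539i)|1⟩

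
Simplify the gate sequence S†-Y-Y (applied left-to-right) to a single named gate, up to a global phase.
S†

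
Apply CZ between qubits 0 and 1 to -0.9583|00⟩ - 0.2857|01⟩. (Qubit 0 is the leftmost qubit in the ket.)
-0.9583|00⟩ - 0.2857|01⟩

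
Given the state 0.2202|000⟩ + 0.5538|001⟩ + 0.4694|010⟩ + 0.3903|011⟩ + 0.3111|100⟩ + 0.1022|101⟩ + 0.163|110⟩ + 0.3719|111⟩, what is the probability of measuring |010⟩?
0.2203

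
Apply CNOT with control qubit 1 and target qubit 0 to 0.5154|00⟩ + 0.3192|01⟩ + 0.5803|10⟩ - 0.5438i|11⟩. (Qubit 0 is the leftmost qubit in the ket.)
0.5154|00⟩ - 0.5438i|01⟩ + 0.5803|10⟩ + 0.3192|11⟩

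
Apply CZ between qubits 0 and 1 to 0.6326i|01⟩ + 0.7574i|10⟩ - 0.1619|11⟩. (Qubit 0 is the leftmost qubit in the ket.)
0.6326i|01⟩ + 0.7574i|10⟩ + 0.1619|11⟩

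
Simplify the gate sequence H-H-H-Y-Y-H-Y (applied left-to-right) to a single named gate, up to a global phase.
Y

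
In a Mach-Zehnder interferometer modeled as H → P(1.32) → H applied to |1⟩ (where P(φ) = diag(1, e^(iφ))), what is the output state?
(0.3759 - 0.4844i)|0⟩ + (0.6241 + 0.4844i)|1⟩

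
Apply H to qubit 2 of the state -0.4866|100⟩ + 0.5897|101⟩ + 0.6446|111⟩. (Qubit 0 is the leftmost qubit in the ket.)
0.0729|100⟩ - 0.7611|101⟩ + 0.4558|110⟩ - 0.4558|111⟩

H on qubit 2 mixes each pair of kets that differ only in qubit 2: amplitudes (a, b) of (|…0…⟩, |…1…⟩) become ((a + b)/√2, (a − b)/√2). Kets absent from the input have amplitude 0.
(|100⟩, |101⟩): (a, b) = (-0.4866, 0.5897) → (0.0729, -0.7611)
(|110⟩, |111⟩): (a, b) = (0, 0.6446) → (0.4558, -0.4558)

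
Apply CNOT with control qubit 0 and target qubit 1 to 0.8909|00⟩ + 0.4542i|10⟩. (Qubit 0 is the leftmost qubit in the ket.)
0.8909|00⟩ + 0.4542i|11⟩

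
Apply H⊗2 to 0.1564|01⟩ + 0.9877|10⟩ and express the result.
0.5721|00⟩ + 0.4157|01⟩ - 0.4157|10⟩ - 0.5721|11⟩

H⊗2 gives amp(|y⟩) = (1/2) Σ_x (−1)^(x·y) amp(|x⟩), where x·y is the number of positions in which both x and y have a 1.
|00⟩: (0.1564 + 0.9877)/2 = 0.5721
|01⟩: (-0.1564 + 0.9877)/2 = 0.4157
|10⟩: (0.1564 - 0.9877)/2 = -0.4157
|11⟩: (-0.1564 - 0.9877)/2 = -0.5721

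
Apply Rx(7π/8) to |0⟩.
0.1951|0⟩ - 0.9808i|1⟩

Rx(7π/8) = [[cos(θ/2), −i·sin(θ/2)], [−i·sin(θ/2), cos(θ/2)]]; θ = 7π/8, cos(θ/2) ≈ 0.19509, sin(θ/2) ≈ 0.980785.
With a = amp(|0⟩) = 1 and b = amp(|1⟩) = 0:
new amp(|0⟩) = (0.19509)·a + (-0.980785i)·b = 0.1951
new amp(|1⟩) = (-0.980785i)·a + (0.19509)·b = -0.9808i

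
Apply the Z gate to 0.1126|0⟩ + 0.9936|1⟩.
0.1126|0⟩ - 0.9936|1⟩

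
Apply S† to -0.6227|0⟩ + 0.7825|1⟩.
-0.6227|0⟩ - 0.7825i|1⟩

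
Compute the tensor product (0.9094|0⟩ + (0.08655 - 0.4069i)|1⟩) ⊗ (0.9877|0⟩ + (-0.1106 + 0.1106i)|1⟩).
0.8982|00⟩ + (-0.1006 + 0.1006i)|01⟩ + (0.08549 - 0.4019i)|10⟩ + (0.03543 + 0.05458i)|11⟩

amp(|b₁b₂…⟩) = product of the factor amplitudes for bits b₁, b₂, …; only kets whose every factor amplitude is nonzero survive.
|00⟩: (0.9094)(0.9877) = 0.8982
|01⟩: (0.9094)(-0.1106 + 0.1106i) = (-0.1006 + 0.1006i)
|10⟩: (0.08655 - 0.4069i)(0.9877) = (0.08549 - 0.4019i)
|11⟩: (0.08655 - 0.4069i)(-0.1106 + 0.1106i) = (0.03543 + 0.05458i)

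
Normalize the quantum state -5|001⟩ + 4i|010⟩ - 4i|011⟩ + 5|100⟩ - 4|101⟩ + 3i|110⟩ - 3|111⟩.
-0.4642|001⟩ + 0.3714i|010⟩ - 0.3714i|011⟩ + 0.4642|100⟩ - 0.3714|101⟩ + 0.2785i|110⟩ - 0.2785|111⟩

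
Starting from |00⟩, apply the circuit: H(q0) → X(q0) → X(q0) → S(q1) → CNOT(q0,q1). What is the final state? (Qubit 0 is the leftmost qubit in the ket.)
1/√2|00⟩ + 1/√2|11⟩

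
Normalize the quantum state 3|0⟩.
|0⟩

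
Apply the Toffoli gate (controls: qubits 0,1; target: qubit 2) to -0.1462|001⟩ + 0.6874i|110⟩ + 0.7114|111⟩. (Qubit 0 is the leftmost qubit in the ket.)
-0.1462|001⟩ + 0.7114|110⟩ + 0.6874i|111⟩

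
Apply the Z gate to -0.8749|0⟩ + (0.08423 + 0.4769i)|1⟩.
-0.8749|0⟩ + (-0.08423 - 0.4769i)|1⟩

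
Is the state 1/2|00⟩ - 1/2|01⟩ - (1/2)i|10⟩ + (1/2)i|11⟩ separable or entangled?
Separable

Writing the state as a|00⟩ + b|01⟩ + c|10⟩ + d|11⟩, it is a product state iff ad − bc = 0.
Here (a, b, c, d) = (1/2, -1/2, -(1/2)i, (1/2)i): ad − bc = (1/2)((1/2)i) − (-1/2)(-(1/2)i) = 0, so the state is separable.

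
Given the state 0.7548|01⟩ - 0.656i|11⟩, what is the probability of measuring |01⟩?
0.5697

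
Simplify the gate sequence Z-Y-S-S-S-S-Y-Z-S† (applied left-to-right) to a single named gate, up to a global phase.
S†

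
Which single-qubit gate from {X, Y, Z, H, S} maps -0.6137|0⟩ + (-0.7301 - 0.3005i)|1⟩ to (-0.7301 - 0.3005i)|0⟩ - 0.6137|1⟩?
X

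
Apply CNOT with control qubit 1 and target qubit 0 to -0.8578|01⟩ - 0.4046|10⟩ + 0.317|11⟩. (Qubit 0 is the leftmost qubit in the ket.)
0.317|01⟩ - 0.4046|10⟩ - 0.8578|11⟩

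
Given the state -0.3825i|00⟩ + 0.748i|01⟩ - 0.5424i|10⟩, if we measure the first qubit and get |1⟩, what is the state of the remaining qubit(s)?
-i|0⟩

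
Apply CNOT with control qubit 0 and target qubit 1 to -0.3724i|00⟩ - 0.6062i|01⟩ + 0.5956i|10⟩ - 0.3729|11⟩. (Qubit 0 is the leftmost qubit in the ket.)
-0.3724i|00⟩ - 0.6062i|01⟩ - 0.3729|10⟩ + 0.5956i|11⟩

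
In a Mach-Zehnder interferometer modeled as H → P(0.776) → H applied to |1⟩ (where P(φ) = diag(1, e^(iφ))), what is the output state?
(0.1431 - 0.3502i)|0⟩ + (0.8569 + 0.3502i)|1⟩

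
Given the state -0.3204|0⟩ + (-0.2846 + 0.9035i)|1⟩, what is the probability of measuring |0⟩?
0.1027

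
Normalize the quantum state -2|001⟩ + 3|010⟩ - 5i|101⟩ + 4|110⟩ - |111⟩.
-0.2697|001⟩ + 0.4045|010⟩ - 0.6742i|101⟩ + 0.5394|110⟩ - 0.1348|111⟩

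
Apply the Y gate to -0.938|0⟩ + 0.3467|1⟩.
-0.3467i|0⟩ - 0.938i|1⟩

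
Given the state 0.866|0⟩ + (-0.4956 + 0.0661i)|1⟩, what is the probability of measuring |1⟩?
0.25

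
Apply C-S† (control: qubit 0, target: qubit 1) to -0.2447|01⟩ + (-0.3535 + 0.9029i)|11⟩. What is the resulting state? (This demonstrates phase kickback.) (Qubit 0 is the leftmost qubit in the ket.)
-0.2447|01⟩ + (0.9029 + 0.3535i)|11⟩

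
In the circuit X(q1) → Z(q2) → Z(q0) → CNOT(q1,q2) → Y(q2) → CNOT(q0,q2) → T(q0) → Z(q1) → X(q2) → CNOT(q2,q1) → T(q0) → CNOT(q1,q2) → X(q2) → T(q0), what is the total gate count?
14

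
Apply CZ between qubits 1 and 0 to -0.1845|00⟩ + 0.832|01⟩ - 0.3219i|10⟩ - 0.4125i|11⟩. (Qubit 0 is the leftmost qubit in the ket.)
-0.1845|00⟩ + 0.832|01⟩ - 0.3219i|10⟩ + 0.4125i|11⟩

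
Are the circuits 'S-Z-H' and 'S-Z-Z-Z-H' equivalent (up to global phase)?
Yes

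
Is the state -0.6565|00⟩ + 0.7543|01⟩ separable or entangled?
Separable

Writing the state as a|00⟩ + b|01⟩ + c|10⟩ + d|11⟩, it is a product state iff ad − bc = 0.
Here (a, b, c, d) = (-0.6565, 0.7543, 0, 0): ad − bc = (-0.6565)(0) − (0.7543)(0) = 0, so the state is separable.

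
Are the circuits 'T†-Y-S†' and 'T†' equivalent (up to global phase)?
No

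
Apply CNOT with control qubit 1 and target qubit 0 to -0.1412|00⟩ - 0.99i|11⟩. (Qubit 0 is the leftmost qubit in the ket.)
-0.1412|00⟩ - 0.99i|01⟩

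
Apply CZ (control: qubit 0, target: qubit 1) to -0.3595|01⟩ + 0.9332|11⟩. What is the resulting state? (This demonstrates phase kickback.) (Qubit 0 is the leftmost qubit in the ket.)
-0.3595|01⟩ - 0.9332|11⟩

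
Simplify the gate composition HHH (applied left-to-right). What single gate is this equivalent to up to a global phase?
H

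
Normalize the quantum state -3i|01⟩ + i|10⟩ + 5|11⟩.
-0.5071i|01⟩ + 0.169i|10⟩ + 0.8452|11⟩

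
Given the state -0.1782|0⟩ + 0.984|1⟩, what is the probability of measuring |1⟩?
0.9683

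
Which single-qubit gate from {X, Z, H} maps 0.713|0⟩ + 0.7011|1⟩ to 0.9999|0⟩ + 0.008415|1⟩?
H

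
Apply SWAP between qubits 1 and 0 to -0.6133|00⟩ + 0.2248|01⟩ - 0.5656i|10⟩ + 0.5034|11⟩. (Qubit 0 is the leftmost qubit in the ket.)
-0.6133|00⟩ - 0.5656i|01⟩ + 0.2248|10⟩ + 0.5034|11⟩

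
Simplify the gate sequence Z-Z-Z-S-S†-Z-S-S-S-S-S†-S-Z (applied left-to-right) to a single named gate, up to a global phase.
Z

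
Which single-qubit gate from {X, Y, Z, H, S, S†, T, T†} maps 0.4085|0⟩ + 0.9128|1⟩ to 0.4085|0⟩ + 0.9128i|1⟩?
S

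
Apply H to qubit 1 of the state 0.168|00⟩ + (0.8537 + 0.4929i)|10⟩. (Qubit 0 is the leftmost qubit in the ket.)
0.1188|00⟩ + 0.1188|01⟩ + (0.6037 + 0.3485i)|10⟩ + (0.6037 + 0.3485i)|11⟩

H on qubit 1 mixes each pair of kets that differ only in qubit 1: amplitudes (a, b) of (|…0…⟩, |…1…⟩) become ((a + b)/√2, (a − b)/√2). Kets absent from the input have amplitude 0.
(|00⟩, |01⟩): (a, b) = (0.168, 0) → (0.1188, 0.1188)
(|10⟩, |11⟩): (a, b) = ((0.8537 + 0.4929i), 0) → ((0.6037 + 0.3485i), (0.6037 + 0.3485i))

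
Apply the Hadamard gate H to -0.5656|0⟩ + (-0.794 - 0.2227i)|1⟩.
(-0.9614 - 0.1575i)|0⟩ + (0.1615 + 0.1575i)|1⟩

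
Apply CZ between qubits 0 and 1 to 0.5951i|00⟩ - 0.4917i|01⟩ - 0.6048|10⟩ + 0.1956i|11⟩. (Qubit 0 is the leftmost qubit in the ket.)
0.5951i|00⟩ - 0.4917i|01⟩ - 0.6048|10⟩ - 0.1956i|11⟩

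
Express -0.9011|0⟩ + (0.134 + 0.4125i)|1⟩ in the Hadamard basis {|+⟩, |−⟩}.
(-0.5424 + 0.2917i)|+⟩ + (-0.7319 - 0.2917i)|−⟩

With |ψ⟩ = α|0⟩ + β|1⟩, the Hadamard-basis coefficients are ⟨+|ψ⟩ = (α + β)/√2 and ⟨−|ψ⟩ = (α − β)/√2.
Here α = -0.9011, β = (0.134 + 0.4125i): (α + β)/√2 = (-0.5424 + 0.2917i), (α − β)/√2 = (-0.7319 - 0.2917i).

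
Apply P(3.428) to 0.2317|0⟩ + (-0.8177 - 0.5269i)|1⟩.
0.2317|0⟩ + (0.6355 + 0.7364i)|1⟩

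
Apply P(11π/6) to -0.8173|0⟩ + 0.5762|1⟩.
-0.8173|0⟩ + (0.499 - 0.2881i)|1⟩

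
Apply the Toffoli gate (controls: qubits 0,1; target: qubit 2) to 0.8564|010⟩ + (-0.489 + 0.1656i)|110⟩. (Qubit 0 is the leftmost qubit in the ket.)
0.8564|010⟩ + (-0.489 + 0.1656i)|111⟩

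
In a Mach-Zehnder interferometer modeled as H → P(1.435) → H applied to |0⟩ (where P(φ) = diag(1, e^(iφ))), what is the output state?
(0.5677 + 0.4954i)|0⟩ + (0.4323 - 0.4954i)|1⟩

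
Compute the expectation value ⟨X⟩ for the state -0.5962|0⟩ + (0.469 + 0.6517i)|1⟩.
-0.5592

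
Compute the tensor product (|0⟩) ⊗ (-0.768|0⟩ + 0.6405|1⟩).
-0.768|00⟩ + 0.6405|01⟩

amp(|b₁b₂…⟩) = product of the factor amplitudes for bits b₁, b₂, …; only kets whose every factor amplitude is nonzero survive.
|00⟩: (1)(-0.768) = -0.768
|01⟩: (1)(0.6405) = 0.6405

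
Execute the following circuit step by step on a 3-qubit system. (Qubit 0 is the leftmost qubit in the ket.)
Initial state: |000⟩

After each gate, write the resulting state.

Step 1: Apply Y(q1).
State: i|010⟩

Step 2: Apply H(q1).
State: (1/√2)i|000⟩ - (1/√2)i|010⟩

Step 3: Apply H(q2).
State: (1/2)i|000⟩ + (1/2)i|001⟩ - (1/2)i|010⟩ - (1/2)i|011⟩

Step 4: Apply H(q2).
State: (1/√2)i|000⟩ - (1/√2)i|010⟩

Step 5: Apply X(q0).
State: (1/√2)i|100⟩ - (1/√2)i|110⟩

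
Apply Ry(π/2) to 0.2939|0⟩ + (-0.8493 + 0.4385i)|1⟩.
(0.8084 - 0.3101i)|0⟩ + (-0.3927 + 0.3101i)|1⟩

Ry(π/2) = [[cos(θ/2), −sin(θ/2)], [sin(θ/2), cos(θ/2)]]; θ = π/2, cos(θ/2) ≈ 0.707107, sin(θ/2) ≈ 0.707107.
With a = amp(|0⟩) = 0.2939 and b = amp(|1⟩) = (-0.8493 + 0.4385i):
new amp(|0⟩) = (0.707107)·a + (-0.707107)·b = (0.8084 - 0.3101i)
new amp(|1⟩) = (0.707107)·a + (0.707107)·b = (-0.3927 + 0.3101i)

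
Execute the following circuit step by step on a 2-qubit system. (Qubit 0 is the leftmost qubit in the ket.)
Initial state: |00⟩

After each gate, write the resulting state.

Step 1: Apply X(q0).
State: |10⟩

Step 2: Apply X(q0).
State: |00⟩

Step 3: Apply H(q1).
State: 1/√2|00⟩ + 1/√2|01⟩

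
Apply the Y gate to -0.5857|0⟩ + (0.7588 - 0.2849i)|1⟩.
(-0.2849 - 0.7588i)|0⟩ - 0.5857i|1⟩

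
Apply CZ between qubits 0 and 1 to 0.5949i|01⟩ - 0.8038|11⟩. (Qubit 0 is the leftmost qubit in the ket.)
0.5949i|01⟩ + 0.8038|11⟩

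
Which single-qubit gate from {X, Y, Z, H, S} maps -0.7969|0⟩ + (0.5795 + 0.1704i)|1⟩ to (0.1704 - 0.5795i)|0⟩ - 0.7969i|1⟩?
Y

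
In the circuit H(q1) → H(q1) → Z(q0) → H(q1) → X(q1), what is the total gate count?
5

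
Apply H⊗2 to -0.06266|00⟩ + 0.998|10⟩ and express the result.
0.4677|00⟩ + 0.4677|01⟩ - 0.5303|10⟩ - 0.5303|11⟩

H⊗2 gives amp(|y⟩) = (1/2) Σ_x (−1)^(x·y) amp(|x⟩), where x·y is the number of positions in which both x and y have a 1.
|00⟩: (-0.06266 + 0.998)/2 = 0.4677
|01⟩: (-0.06266 + 0.998)/2 = 0.4677
|10⟩: (-0.06266 - 0.998)/2 = -0.5303
|11⟩: (-0.06266 - 0.998)/2 = -0.5303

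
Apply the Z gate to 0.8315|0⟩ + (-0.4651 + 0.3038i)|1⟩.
0.8315|0⟩ + (0.4651 - 0.3038i)|1⟩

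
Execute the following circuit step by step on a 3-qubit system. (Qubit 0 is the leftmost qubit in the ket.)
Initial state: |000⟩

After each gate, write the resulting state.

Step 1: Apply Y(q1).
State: i|010⟩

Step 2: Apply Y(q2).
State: -|011⟩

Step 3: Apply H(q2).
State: -1/√2|010⟩ + 1/√2|011⟩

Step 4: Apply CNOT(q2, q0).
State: -1/√2|010⟩ + 1/√2|111⟩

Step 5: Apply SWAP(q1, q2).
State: -1/√2|001⟩ + 1/√2|111⟩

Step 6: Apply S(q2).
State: -(1/√2)i|001⟩ + (1/√2)i|111⟩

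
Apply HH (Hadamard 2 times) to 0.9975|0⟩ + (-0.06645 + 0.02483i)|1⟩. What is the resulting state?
0.9975|0⟩ + (-0.06645 + 0.02483i)|1⟩

H² = I, so an even number of Hadamards cancels: H^2 = I and the state is unchanged.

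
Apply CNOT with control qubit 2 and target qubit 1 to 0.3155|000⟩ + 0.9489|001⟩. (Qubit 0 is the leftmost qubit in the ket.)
0.3155|000⟩ + 0.9489|011⟩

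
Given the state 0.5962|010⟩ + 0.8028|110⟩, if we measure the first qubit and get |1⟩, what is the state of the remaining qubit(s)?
|10⟩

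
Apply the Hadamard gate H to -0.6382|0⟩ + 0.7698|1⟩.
0.09306|0⟩ - 0.9956|1⟩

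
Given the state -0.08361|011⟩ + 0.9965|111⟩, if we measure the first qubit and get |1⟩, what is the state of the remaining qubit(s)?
|11⟩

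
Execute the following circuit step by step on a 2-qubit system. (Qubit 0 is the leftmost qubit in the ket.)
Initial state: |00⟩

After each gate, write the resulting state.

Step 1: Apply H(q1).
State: 1/√2|00⟩ + 1/√2|01⟩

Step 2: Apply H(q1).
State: |00⟩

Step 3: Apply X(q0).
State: |10⟩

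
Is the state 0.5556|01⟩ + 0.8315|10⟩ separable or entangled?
Entangled

Writing the state as a|00⟩ + b|01⟩ + c|10⟩ + d|11⟩, it is a product state iff ad − bc = 0.
Here (a, b, c, d) = (0, 0.5556, 0.8315, 0): ad − bc = (0)(0) − (0.5556)(0.8315) = -0.462 ≠ 0, so the state is entangled.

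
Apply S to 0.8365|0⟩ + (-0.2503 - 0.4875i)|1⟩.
0.8365|0⟩ + (0.4875 - 0.2503i)|1⟩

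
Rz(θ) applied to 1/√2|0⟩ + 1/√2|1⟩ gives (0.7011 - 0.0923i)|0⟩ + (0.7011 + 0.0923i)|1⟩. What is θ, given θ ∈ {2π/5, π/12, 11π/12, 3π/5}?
π/12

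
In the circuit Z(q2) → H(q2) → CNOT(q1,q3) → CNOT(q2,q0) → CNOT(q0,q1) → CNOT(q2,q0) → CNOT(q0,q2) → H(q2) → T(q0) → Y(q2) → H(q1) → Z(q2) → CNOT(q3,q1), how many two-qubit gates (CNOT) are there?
6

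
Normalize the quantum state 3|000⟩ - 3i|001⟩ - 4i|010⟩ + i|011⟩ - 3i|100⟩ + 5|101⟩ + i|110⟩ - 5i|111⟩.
0.3078|000⟩ - 0.3078i|001⟩ - 0.4104i|010⟩ + 0.1026i|011⟩ - 0.3078i|100⟩ + 0.513|101⟩ + 0.1026i|110⟩ - 0.513i|111⟩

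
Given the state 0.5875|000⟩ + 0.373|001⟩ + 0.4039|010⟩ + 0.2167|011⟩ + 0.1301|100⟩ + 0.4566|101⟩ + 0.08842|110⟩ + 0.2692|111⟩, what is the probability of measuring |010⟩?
0.1631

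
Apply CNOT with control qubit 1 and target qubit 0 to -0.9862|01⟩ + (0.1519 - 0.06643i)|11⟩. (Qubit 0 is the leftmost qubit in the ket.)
(0.1519 - 0.06643i)|01⟩ - 0.9862|11⟩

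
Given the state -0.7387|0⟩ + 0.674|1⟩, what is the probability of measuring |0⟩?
0.5457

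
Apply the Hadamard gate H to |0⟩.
1/√2|0⟩ + 1/√2|1⟩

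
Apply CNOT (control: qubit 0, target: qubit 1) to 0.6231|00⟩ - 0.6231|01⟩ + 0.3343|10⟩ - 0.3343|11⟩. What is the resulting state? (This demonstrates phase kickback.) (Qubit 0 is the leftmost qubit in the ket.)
0.6231|00⟩ - 0.6231|01⟩ - 0.3343|10⟩ + 0.3343|11⟩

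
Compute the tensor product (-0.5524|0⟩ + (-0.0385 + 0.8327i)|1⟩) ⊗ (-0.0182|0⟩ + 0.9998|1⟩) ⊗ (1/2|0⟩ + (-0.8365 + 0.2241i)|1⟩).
0.005027|000⟩ + (-0.00841 + 0.002253i)|001⟩ - 0.2761|010⟩ + (0.462 - 0.1238i)|011⟩ + (0.0003504 - 0.007578i)|100⟩ + (0.00281 + 0.01283i)|101⟩ + (-0.01925 + 0.4163i)|110⟩ + (-0.1544 - 0.705i)|111⟩

amp(|b₁b₂…⟩) = product of the factor amplitudes for bits b₁, b₂, …; only kets whose every factor amplitude is nonzero survive.
|000⟩: (-0.5524)(-0.0182)(1/2) = 0.005027
|001⟩: (-0.5524)(-0.0182)(-0.8365 + 0.2241i) = (-0.00841 + 0.002253i)
|010⟩: (-0.5524)(0.9998)(1/2) = -0.2761
|011⟩: (-0.5524)(0.9998)(-0.8365 + 0.2241i) = (0.462 - 0.1238i)
|100⟩: (-0.0385 + 0.8327i)(-0.0182)(1/2) = (0.0003504 - 0.007578i)
|101⟩: (-0.0385 + 0.8327i)(-0.0182)(-0.8365 + 0.2241i) = (0.00281 + 0.01283i)
|110⟩: (-0.0385 + 0.8327i)(0.9998)(1/2) = (-0.01925 + 0.4163i)
|111⟩: (-0.0385 + 0.8327i)(0.9998)(-0.8365 + 0.2241i) = (-0.1544 - 0.705i)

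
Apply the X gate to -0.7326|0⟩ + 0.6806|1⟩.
0.6806|0⟩ - 0.7326|1⟩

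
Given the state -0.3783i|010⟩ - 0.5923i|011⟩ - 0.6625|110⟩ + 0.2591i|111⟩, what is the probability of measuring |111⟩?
0.06713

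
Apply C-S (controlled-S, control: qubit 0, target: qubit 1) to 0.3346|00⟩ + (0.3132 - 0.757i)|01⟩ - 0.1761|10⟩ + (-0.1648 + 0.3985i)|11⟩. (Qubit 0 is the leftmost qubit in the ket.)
0.3346|00⟩ + (0.3132 - 0.757i)|01⟩ - 0.1761|10⟩ + (-0.3985 - 0.1648i)|11⟩

C-S leaves the control-|0⟩ kets |00⟩, |01⟩ unchanged and applies S to qubit 1 on the control-|1⟩ pair (|10⟩, |11⟩).
S = [[1, 0], [0, i]].
With a = amp(|10⟩) = -0.1761 and b = amp(|11⟩) = (-0.1648 + 0.3985i):
new amp(|10⟩) = (1)·a = -0.1761
new amp(|11⟩) = (i)·b = (-0.3985 - 0.1648i)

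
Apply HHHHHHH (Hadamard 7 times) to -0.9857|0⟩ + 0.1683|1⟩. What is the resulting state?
-0.578|0⟩ - 0.816|1⟩

H² = I, so H^7 = H: a single Hadamard. With (a, b) = (-0.9857, 0.1683), H gives ((a + b)/√2, (a − b)/√2) = (-0.578, -0.816).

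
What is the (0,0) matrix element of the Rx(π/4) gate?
0.9239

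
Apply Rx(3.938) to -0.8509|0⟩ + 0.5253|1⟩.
(0.3299 - 0.4842i)|0⟩ + (-0.2037 + 0.7843i)|1⟩

Rx(3.938) = [[cos(θ/2), −i·sin(θ/2)], [−i·sin(θ/2), cos(θ/2)]]; θ = 3.938, cos(θ/2) ≈ -0.387763, sin(θ/2) ≈ 0.921759.
With a = amp(|0⟩) = -0.8509 and b = amp(|1⟩) = 0.5253:
new amp(|0⟩) = (-0.387763)·a + (-0.921759i)·b = (0.3299 - 0.4842i)
new amp(|1⟩) = (-0.921759i)·a + (-0.387763)·b = (-0.2037 + 0.7843i)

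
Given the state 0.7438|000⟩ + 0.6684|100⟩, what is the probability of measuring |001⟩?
0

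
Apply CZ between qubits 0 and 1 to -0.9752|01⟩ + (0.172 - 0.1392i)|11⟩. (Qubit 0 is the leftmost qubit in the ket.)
-0.9752|01⟩ + (-0.172 + 0.1392i)|11⟩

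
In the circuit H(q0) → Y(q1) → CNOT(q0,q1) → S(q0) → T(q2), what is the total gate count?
5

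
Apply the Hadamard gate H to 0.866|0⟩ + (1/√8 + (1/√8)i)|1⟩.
(0.8624 + 0.25i)|0⟩ + (0.3624 - 0.25i)|1⟩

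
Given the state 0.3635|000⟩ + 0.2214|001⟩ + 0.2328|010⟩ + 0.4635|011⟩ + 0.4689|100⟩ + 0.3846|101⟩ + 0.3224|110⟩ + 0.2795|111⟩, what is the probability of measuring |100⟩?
0.2199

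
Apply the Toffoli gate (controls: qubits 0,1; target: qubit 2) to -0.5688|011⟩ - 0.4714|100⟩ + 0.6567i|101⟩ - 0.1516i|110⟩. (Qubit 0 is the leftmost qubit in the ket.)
-0.5688|011⟩ - 0.4714|100⟩ + 0.6567i|101⟩ - 0.1516i|111⟩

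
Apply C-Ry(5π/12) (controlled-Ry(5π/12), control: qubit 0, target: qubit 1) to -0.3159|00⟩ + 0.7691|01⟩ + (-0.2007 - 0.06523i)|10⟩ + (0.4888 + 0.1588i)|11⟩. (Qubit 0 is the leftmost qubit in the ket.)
-0.3159|00⟩ + 0.7691|01⟩ + (-0.4568 - 0.1484i)|10⟩ + (0.2656 + 0.08628i)|11⟩

C-Ry(5π/12) leaves the control-|0⟩ kets |00⟩, |01⟩ unchanged and applies Ry(5π/12) to qubit 1 on the control-|1⟩ pair (|10⟩, |11⟩).
Ry(5π/12) = [[cos(θ/2), −sin(θ/2)], [sin(θ/2), cos(θ/2)]]; θ = 5π/12, cos(θ/2) ≈ 0.793353, sin(θ/2) ≈ 0.608761.
With a = amp(|10⟩) = (-0.2007 - 0.06523i) and b = amp(|11⟩) = (0.4888 + 0.1588i):
new amp(|10⟩) = (0.793353)·a + (-0.608761)·b = (-0.4568 - 0.1484i)
new amp(|11⟩) = (0.608761)·a + (0.793353)·b = (0.2656 + 0.08628i)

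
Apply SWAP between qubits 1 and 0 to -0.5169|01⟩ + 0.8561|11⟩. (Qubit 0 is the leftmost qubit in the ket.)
-0.5169|10⟩ + 0.8561|11⟩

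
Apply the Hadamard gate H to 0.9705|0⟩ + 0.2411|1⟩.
0.8567|0⟩ + 0.5158|1⟩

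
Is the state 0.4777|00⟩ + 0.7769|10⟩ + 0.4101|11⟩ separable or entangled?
Entangled

Writing the state as a|00⟩ + b|01⟩ + c|10⟩ + d|11⟩, it is a product state iff ad − bc = 0.
Here (a, b, c, d) = (0.4777, 0, 0.7769, 0.4101): ad − bc = (0.4777)(0.4101) − (0)(0.7769) = 0.1959 ≠ 0, so the state is entangled.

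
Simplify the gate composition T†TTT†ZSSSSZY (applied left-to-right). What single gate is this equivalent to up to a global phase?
Y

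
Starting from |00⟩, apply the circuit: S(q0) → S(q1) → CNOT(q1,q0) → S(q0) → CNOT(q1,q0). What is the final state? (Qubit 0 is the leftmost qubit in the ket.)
|00⟩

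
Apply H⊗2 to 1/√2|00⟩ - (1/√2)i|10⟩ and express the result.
(1/√8 - (1/√8)i)|00⟩ + (1/√8 - (1/√8)i)|01⟩ + (1/√8 + (1/√8)i)|10⟩ + (1/√8 + (1/√8)i)|11⟩

H⊗2 gives amp(|y⟩) = (1/2) Σ_x (−1)^(x·y) amp(|x⟩), where x·y is the number of positions in which both x and y have a 1.
|00⟩: (1/√2 - (1/√2)i)/2 = (1/√8 - (1/√8)i)
|01⟩: (1/√2 - (1/√2)i)/2 = (1/√8 - (1/√8)i)
|10⟩: (1/√2 + (1/√2)i)/2 = (1/√8 + (1/√8)i)
|11⟩: (1/√2 + (1/√2)i)/2 = (1/√8 + (1/√8)i)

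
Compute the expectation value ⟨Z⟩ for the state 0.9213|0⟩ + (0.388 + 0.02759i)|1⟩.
0.6975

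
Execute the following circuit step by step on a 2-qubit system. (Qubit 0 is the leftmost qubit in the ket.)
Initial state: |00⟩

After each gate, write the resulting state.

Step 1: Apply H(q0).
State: 1/√2|00⟩ + 1/√2|10⟩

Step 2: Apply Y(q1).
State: (1/√2)i|01⟩ + (1/√2)i|11⟩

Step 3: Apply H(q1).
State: (1/2)i|00⟩ - (1/2)i|01⟩ + (1/2)i|10⟩ - (1/2)i|11⟩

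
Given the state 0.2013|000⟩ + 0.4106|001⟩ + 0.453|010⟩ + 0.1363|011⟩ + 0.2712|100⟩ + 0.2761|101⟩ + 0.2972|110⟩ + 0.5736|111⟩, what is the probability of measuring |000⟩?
0.04052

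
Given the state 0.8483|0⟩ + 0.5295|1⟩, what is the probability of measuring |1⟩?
0.2804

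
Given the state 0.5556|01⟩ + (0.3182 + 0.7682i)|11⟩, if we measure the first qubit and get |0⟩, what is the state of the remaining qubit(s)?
|1⟩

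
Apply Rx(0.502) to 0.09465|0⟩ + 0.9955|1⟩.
(0.09168 - 0.2473i)|0⟩ + (0.9643 - 0.02351i)|1⟩

Rx(0.502) = [[cos(θ/2), −i·sin(θ/2)], [−i·sin(θ/2), cos(θ/2)]]; θ = 0.502, cos(θ/2) ≈ 0.968665, sin(θ/2) ≈ 0.248373.
With a = amp(|0⟩) = 0.09465 and b = amp(|1⟩) = 0.9955:
new amp(|0⟩) = (0.968665)·a + (-0.248373i)·b = (0.09168 - 0.2473i)
new amp(|1⟩) = (-0.248373i)·a + (0.968665)·b = (0.9643 - 0.02351i)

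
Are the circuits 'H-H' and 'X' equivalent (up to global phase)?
No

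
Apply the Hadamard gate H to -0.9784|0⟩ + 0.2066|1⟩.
-0.5457|0⟩ - 0.8379|1⟩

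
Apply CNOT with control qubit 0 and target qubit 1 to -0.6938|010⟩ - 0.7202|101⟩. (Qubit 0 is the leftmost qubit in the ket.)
-0.6938|010⟩ - 0.7202|111⟩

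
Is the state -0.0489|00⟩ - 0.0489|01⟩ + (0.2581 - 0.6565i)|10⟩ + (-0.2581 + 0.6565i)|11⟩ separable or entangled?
Entangled

Writing the state as a|00⟩ + b|01⟩ + c|10⟩ + d|11⟩, it is a product state iff ad − bc = 0.
Here (a, b, c, d) = (-0.0489, -0.0489, (0.2581 - 0.6565i), (-0.2581 + 0.6565i)): ad − bc = (-0.0489)(-0.2581 + 0.6565i) − (-0.0489)(0.2581 - 0.6565i) = (0.02524 - 0.06421i) ≠ 0, so the state is entangled.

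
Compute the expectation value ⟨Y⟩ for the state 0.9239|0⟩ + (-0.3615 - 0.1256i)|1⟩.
-0.2321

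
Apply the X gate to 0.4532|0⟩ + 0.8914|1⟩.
0.8914|0⟩ + 0.4532|1⟩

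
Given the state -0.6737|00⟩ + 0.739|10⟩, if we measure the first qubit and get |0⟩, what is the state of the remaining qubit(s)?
-|0⟩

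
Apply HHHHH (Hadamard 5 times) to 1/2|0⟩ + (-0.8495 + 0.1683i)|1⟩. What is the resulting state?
(-0.2471 + 0.119i)|0⟩ + (0.9542 - 0.119i)|1⟩

H² = I, so H^5 = H: a single Hadamard. With (a, b) = (1/2, (-0.8495 + 0.1683i)), H gives ((a + b)/√2, (a − b)/√2) = ((-0.2471 + 0.119i), (0.9542 - 0.119i)).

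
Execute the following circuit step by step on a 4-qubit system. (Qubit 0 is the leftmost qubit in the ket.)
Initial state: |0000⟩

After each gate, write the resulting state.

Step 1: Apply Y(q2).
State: i|0010⟩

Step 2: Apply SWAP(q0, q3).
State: i|0010⟩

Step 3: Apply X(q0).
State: i|1010⟩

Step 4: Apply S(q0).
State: -|1010⟩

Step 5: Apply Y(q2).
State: i|1000⟩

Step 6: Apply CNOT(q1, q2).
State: i|1000⟩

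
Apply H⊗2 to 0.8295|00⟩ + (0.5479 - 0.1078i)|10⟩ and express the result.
(0.6887 - 0.0539i)|00⟩ + (0.6887 - 0.0539i)|01⟩ + (0.1408 + 0.0539i)|10⟩ + (0.1408 + 0.0539i)|11⟩

H⊗2 gives amp(|y⟩) = (1/2) Σ_x (−1)^(x·y) amp(|x⟩), where x·y is the number of positions in which both x and y have a 1.
|00⟩: (0.8295 + (0.5479 - 0.1078i))/2 = (0.6887 - 0.0539i)
|01⟩: (0.8295 + (0.5479 - 0.1078i))/2 = (0.6887 - 0.0539i)
|10⟩: (0.8295 - (0.5479 - 0.1078i))/2 = (0.1408 + 0.0539i)
|11⟩: (0.8295 - (0.5479 - 0.1078i))/2 = (0.1408 + 0.0539i)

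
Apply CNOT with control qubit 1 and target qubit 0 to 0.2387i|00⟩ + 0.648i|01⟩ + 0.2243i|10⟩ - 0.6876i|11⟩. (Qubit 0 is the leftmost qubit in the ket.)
0.2387i|00⟩ - 0.6876i|01⟩ + 0.2243i|10⟩ + 0.648i|11⟩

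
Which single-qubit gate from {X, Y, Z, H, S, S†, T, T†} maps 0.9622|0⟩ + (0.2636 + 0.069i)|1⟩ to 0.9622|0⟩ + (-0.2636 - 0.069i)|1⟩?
Z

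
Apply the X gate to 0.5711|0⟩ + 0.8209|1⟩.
0.8209|0⟩ + 0.5711|1⟩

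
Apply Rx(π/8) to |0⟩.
0.9808|0⟩ - 0.1951i|1⟩

Rx(π/8) = [[cos(θ/2), −i·sin(θ/2)], [−i·sin(θ/2), cos(θ/2)]]; θ = π/8, cos(θ/2) ≈ 0.980785, sin(θ/2) ≈ 0.19509.
With a = amp(|0⟩) = 1 and b = amp(|1⟩) = 0:
new amp(|0⟩) = (0.980785)·a + (-0.19509i)·b = 0.9808
new amp(|1⟩) = (-0.19509i)·a + (0.980785)·b = -0.1951i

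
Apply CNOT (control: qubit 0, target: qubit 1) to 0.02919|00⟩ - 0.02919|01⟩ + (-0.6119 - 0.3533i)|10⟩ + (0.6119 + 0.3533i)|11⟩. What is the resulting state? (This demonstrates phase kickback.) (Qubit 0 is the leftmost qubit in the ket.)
0.02919|00⟩ - 0.02919|01⟩ + (0.6119 + 0.3533i)|10⟩ + (-0.6119 - 0.3533i)|11⟩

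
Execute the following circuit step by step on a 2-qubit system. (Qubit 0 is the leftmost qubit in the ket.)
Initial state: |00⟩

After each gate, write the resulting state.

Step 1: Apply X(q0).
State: |10⟩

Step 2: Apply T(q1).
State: |10⟩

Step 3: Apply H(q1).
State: 1/√2|10⟩ + 1/√2|11⟩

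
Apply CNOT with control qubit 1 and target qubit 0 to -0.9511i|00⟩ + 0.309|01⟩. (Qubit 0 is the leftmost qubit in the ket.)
-0.9511i|00⟩ + 0.309|11⟩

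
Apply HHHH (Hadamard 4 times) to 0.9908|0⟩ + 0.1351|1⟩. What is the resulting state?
0.9908|0⟩ + 0.1351|1⟩

H² = I, so an even number of Hadamards cancels: H^4 = I and the state is unchanged.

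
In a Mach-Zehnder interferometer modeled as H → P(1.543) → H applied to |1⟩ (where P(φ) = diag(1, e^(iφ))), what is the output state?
(0.4861 - 0.4998i)|0⟩ + (0.5139 + 0.4998i)|1⟩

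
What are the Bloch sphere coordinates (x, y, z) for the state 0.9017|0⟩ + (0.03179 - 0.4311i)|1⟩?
(0.05733, -0.7774, 0.6262)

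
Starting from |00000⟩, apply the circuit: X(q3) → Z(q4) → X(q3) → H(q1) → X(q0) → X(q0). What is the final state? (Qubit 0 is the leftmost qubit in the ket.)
1/√2|00000⟩ + 1/√2|01000⟩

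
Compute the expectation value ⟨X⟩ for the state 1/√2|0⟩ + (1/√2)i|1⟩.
0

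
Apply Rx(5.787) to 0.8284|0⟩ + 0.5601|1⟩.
(-0.803 - 0.1375i)|0⟩ + (-0.543 - 0.2034i)|1⟩

Rx(5.787) = [[cos(θ/2), −i·sin(θ/2)], [−i·sin(θ/2), cos(θ/2)]]; θ = 5.787, cos(θ/2) ≈ -0.969383, sin(θ/2) ≈ 0.245555.
With a = amp(|0⟩) = 0.8284 and b = amp(|1⟩) = 0.5601:
new amp(|0⟩) = (-0.969383)·a + (-0.245555i)·b = (-0.803 - 0.1375i)
new amp(|1⟩) = (-0.245555i)·a + (-0.969383)·b = (-0.543 - 0.2034i)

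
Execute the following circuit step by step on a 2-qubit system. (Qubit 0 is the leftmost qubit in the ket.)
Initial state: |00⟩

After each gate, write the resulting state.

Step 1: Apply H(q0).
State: 1/√2|00⟩ + 1/√2|10⟩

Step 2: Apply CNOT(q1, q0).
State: 1/√2|00⟩ + 1/√2|10⟩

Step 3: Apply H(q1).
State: 1/2|00⟩ + 1/2|01⟩ + 1/2|10⟩ + 1/2|11⟩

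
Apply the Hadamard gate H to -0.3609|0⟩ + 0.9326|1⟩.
0.4043|0⟩ - 0.9146|1⟩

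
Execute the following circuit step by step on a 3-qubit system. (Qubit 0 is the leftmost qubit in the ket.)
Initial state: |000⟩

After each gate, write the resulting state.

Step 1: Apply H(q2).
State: 1/√2|000⟩ + 1/√2|001⟩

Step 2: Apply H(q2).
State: |000⟩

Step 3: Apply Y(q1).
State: i|010⟩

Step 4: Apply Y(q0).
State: -|110⟩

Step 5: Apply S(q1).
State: -i|110⟩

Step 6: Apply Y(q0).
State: -|010⟩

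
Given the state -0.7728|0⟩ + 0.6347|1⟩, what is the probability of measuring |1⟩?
0.4028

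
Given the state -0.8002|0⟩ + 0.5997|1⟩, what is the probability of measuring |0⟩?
0.6403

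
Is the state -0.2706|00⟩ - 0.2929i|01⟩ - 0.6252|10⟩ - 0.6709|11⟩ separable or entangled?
Entangled

Writing the state as a|00⟩ + b|01⟩ + c|10⟩ + d|11⟩, it is a product state iff ad − bc = 0.
Here (a, b, c, d) = (-0.2706, -0.2929i, -0.6252, -0.6709): ad − bc = (-0.2706)(-0.6709) − (-0.2929i)(-0.6252) = (0.1815 - 0.1831i) ≠ 0, so the state is entangled.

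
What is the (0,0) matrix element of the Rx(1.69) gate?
0.6637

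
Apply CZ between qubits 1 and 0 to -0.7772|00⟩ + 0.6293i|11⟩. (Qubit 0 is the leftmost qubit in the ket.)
-0.7772|00⟩ - 0.6293i|11⟩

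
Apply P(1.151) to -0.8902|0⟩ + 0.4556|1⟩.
-0.8902|0⟩ + (0.1857 + 0.416i)|1⟩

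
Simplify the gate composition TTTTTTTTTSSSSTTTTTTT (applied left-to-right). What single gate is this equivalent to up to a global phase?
I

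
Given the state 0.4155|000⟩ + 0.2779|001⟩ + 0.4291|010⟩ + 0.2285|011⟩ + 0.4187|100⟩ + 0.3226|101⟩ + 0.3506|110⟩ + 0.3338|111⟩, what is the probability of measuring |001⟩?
0.07723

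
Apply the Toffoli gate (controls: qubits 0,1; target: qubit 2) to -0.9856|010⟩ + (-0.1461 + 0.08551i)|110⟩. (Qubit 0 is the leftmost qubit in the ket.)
-0.9856|010⟩ + (-0.1461 + 0.08551i)|111⟩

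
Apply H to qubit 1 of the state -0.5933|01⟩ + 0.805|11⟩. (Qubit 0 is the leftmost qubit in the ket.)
-0.4195|00⟩ + 0.4195|01⟩ + 0.5692|10⟩ - 0.5692|11⟩

H on qubit 1 mixes each pair of kets that differ only in qubit 1: amplitudes (a, b) of (|…0…⟩, |…1…⟩) become ((a + b)/√2, (a − b)/√2). Kets absent from the input have amplitude 0.
(|00⟩, |01⟩): (a, b) = (0, -0.5933) → (-0.4195, 0.4195)
(|10⟩, |11⟩): (a, b) = (0, 0.805) → (0.5692, -0.5692)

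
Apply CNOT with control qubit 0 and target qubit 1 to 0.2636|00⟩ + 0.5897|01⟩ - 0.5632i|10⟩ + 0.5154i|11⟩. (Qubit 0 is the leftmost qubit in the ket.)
0.2636|00⟩ + 0.5897|01⟩ + 0.5154i|10⟩ - 0.5632i|11⟩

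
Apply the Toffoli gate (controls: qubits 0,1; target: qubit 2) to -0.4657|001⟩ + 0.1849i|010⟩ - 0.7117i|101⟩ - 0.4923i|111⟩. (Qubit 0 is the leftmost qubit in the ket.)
-0.4657|001⟩ + 0.1849i|010⟩ - 0.7117i|101⟩ - 0.4923i|110⟩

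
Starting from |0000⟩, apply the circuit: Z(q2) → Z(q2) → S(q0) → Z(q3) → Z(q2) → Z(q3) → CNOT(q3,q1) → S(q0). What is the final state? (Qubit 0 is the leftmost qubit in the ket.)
|0000⟩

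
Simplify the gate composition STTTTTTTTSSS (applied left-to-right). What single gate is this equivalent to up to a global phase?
I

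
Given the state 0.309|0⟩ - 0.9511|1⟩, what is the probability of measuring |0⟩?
0.09548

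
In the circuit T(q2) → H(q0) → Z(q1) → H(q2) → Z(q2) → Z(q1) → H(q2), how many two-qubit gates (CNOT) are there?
0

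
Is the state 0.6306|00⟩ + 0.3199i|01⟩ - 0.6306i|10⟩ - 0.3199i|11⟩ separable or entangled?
Entangled

Writing the state as a|00⟩ + b|01⟩ + c|10⟩ + d|11⟩, it is a product state iff ad − bc = 0.
Here (a, b, c, d) = (0.6306, 0.3199i, -0.6306i, -0.3199i): ad − bc = (0.6306)(-0.3199i) − (0.3199i)(-0.6306i) = (-0.2017 - 0.2017i) ≠ 0, so the state is entangled.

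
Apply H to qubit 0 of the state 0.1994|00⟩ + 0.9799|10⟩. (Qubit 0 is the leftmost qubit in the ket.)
0.8339|00⟩ - 0.5519|10⟩

H on qubit 0 mixes each pair of kets that differ only in qubit 0: amplitudes (a, b) of (|…0…⟩, |…1…⟩) become ((a + b)/√2, (a − b)/√2). Kets absent from the input have amplitude 0.
(|00⟩, |10⟩): (a, b) = (0.1994, 0.9799) → (0.8339, -0.5519)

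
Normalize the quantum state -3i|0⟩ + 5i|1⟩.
-0.5145i|0⟩ + 0.8575i|1⟩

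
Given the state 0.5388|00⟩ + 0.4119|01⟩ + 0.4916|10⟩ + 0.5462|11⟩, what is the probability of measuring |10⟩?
0.2417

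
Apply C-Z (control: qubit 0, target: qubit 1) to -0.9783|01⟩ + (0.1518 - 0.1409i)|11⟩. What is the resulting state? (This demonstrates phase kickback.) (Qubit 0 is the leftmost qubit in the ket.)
-0.9783|01⟩ + (-0.1518 + 0.1409i)|11⟩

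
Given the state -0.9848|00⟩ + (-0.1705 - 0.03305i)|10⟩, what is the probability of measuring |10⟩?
0.03016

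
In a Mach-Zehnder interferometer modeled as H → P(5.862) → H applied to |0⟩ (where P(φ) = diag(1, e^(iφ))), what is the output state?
(0.9563 - 0.2044i)|0⟩ + (0.0437 + 0.2044i)|1⟩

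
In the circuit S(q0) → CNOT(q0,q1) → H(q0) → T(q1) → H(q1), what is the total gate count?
5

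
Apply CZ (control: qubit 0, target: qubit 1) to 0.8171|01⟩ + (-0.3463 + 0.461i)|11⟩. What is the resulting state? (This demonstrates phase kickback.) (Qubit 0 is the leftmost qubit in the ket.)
0.8171|01⟩ + (0.3463 - 0.461i)|11⟩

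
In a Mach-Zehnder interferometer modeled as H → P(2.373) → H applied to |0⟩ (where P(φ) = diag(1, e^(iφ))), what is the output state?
(0.1406 + 0.3476i)|0⟩ + (0.8594 - 0.3476i)|1⟩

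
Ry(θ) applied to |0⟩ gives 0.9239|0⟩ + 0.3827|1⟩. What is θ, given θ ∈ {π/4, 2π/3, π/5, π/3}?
π/4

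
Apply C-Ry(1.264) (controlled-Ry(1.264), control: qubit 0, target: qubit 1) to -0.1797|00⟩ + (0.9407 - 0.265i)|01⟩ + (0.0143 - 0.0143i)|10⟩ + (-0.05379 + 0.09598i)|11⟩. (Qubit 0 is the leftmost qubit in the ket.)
-0.1797|00⟩ + (0.9407 - 0.265i)|01⟩ + (0.04331 - 0.06824i)|10⟩ + (-0.03495 + 0.06899i)|11⟩

C-Ry(1.264) leaves the control-|0⟩ kets |00⟩, |01⟩ unchanged and applies Ry(1.264) to qubit 1 on the control-|1⟩ pair (|10⟩, |11⟩).
Ry(1.264) = [[cos(θ/2), −sin(θ/2)], [sin(θ/2), cos(θ/2)]]; θ = 1.264, cos(θ/2) ≈ 0.806848, sin(θ/2) ≈ 0.59076.
With a = amp(|10⟩) = (0.0143 - 0.0143i) and b = amp(|11⟩) = (-0.05379 + 0.09598i):
new amp(|10⟩) = (0.806848)·a + (-0.59076)·b = (0.04331 - 0.06824i)
new amp(|11⟩) = (0.59076)·a + (0.806848)·b = (-0.03495 + 0.06899i)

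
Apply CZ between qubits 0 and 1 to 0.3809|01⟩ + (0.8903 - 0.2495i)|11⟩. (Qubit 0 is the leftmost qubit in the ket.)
0.3809|01⟩ + (-0.8903 + 0.2495i)|11⟩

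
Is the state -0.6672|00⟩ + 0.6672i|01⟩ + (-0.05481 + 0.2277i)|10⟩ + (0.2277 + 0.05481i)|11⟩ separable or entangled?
Separable

Writing the state as a|00⟩ + b|01⟩ + c|10⟩ + d|11⟩, it is a product state iff ad − bc = 0.
Here (a, b, c, d) = (-0.6672, 0.6672i, (-0.05481 + 0.2277i), (0.2277 + 0.05481i)): ad − bc = (-0.6672)(0.2277 + 0.05481i) − (0.6672i)(-0.05481 + 0.2277i) = 0, so the state is separable.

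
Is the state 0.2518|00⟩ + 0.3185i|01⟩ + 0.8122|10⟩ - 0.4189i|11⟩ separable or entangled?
Entangled

Writing the state as a|00⟩ + b|01⟩ + c|10⟩ + d|11⟩, it is a product state iff ad − bc = 0.
Here (a, b, c, d) = (0.2518, 0.3185i, 0.8122, -0.4189i): ad − bc = (0.2518)(-0.4189i) − (0.3185i)(0.8122) = -0.3642i ≠ 0, so the state is entangled.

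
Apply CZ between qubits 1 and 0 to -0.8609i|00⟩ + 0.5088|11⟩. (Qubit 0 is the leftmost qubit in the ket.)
-0.8609i|00⟩ - 0.5088|11⟩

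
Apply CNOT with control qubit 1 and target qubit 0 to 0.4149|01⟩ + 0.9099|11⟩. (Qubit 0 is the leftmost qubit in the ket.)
0.9099|01⟩ + 0.4149|11⟩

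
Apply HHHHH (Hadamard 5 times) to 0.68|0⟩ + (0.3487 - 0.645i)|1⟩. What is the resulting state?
(0.7274 - 0.4561i)|0⟩ + (0.2343 + 0.4561i)|1⟩

H² = I, so H^5 = H: a single Hadamard. With (a, b) = (0.68, (0.3487 - 0.645i)), H gives ((a + b)/√2, (a − b)/√2) = ((0.7274 - 0.4561i), (0.2343 + 0.4561i)).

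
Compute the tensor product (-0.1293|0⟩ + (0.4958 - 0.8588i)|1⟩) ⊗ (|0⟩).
-0.1293|00⟩ + (0.4958 - 0.8588i)|10⟩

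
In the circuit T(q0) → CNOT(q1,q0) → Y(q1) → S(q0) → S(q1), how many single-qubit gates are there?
4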